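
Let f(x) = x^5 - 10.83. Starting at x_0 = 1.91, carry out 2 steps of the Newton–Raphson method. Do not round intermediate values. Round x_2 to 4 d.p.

Newton update: x ← x − f(x)/f'(x).
f'(x) = 5x^4
x_0 = 1.910000: f = 14.589490, f' = 66.543168 → x_1 = 1.910000 - (14.589490)/(66.543168) = 1.690751
x_1 = 1.690751: f = 2.986527, f' = 40.859131 → x_2 = 1.690751 - (2.986527)/(40.859131) = 1.617658

1.6177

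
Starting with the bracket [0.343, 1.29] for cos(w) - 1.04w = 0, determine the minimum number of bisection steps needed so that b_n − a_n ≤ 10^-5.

17

Initial width b − a = 1.29 − 0.343 = 0.947000.
After n steps the width is (b−a)/2^n; need (b−a)/2^n ≤ 10^-5.
So n ≥ log₂(0.947000/10^-5) = log₂(94700.0000) ≈ 16.5311.
Hence n = 17.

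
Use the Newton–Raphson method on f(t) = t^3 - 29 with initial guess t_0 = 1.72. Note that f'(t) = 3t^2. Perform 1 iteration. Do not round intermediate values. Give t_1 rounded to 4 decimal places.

t_0 = 1.720000: f = -23.911552, f' = 8.875200 → t_1 = 1.720000 - (-23.911552)/(8.875200) = 4.414199

4.4142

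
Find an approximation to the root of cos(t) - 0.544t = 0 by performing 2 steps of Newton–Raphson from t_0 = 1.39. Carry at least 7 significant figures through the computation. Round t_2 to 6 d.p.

f'(t) = -sin(t) - 0.544
t_0 = 1.390000: f = -0.576347, f' = -1.527701 → t_1 = 1.390000 - (-0.576347)/(-1.527701) = 1.012736
t_1 = 1.012736: f = -0.021386, f' = -1.392284 → t_2 = 1.012736 - (-0.021386)/(-1.392284) = 0.997375

0.997375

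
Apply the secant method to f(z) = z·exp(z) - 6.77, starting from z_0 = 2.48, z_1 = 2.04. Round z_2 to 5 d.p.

1.75819

f(z_0) = 22.844336, f(z_1) = 8.918843
z_2 = 2.040000 - (8.918843)·(2.040000 - 2.480000)/(8.918843 - (22.844336)) = 1.758194; f(z_2) = 3.430949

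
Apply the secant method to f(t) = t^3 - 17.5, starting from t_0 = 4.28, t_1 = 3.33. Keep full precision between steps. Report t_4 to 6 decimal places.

Secant update: t_(k+1) = t_k − f(t_k)·(t_k − t_(k-1))/(f(t_k) − f(t_(k-1))).
f(t_0) = 60.902752, f(t_1) = 19.426037
t_2 = 3.330000 - (19.426037)·(3.330000 - 4.280000)/(19.426037 - (60.902752)) = 2.885058; f(t_2) = 6.513951
t_3 = 2.885058 - (6.513951)·(2.885058 - 3.330000)/(6.513951 - (19.426037)) = 2.660591; f(t_3) = 1.333653
t_4 = 2.660591 - (1.333653)·(2.660591 - 2.885058)/(1.333653 - (6.513951)) = 2.602803; f(t_4) = 0.132910

2.602803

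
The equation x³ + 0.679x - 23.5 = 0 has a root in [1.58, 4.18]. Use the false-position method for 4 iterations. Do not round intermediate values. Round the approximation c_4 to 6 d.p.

2.756880

False-position update: c = (a·f(b) − b·f(a))/(f(b) − f(a)); replace the endpoint whose sign matches f(c).
f(1.580000) = -18.482868, f(4.180000) = 52.372852
step 1: c = 2.258216, f(c) = -10.450816 < 0 → new bracket [2.258216, 4.180000]
step 2: c = 2.577907, f(c) = -4.617841 < 0 → new bracket [2.577907, 4.180000]
step 3: c = 2.707722, f(c) = -1.809098 < 0 → new bracket [2.707722, 4.180000]
step 4: c = 2.756880, f(c) = -0.674719 < 0 → new bracket [2.756880, 4.180000]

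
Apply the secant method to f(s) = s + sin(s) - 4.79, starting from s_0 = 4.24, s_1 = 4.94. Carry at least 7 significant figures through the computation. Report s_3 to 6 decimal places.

f(s_0) = -1.440484, f(s_1) = -0.824208
s_2 = 4.940000 - (-0.824208)·(4.940000 - 4.240000)/(-0.824208 - (-1.440484)) = 5.876181; f(s_2) = 0.690322
s_3 = 5.876181 - (0.690322)·(5.876181 - 4.940000)/(0.690322 - (-0.824208)) = 5.449471; f(s_3) = -0.080963

5.449471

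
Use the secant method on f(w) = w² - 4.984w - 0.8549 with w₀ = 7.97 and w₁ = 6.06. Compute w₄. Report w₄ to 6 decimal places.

f(w_0) = 22.943520, f(w_1) = 5.665660
w_2 = 6.060000 - (5.665660)·(6.060000 - 7.970000)/(5.665660 - (22.943520)) = 5.433683; f(w_2) = 1.588537
w_3 = 5.433683 - (1.588537)·(5.433683 - 6.060000)/(1.588537 - (5.665660)) = 5.189657; f(w_3) = 0.212387
w_4 = 5.189657 - (0.212387)·(5.189657 - 5.433683)/(0.212387 - (1.588537)) = 5.151995; f(w_4) = 0.010609

5.151995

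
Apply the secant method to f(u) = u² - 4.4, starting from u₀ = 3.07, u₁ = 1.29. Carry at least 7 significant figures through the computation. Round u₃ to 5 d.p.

f(u_0) = 5.024900, f(u_1) = -2.735900
u_2 = 1.290000 - (-2.735900)·(1.290000 - 3.070000)/(-2.735900 - (5.024900)) = 1.917500; f(u_2) = -0.723194
u_3 = 1.917500 - (-0.723194)·(1.917500 - 1.290000)/(-0.723194 - (-2.735900)) = 2.142970; f(u_3) = 0.192319

2.14297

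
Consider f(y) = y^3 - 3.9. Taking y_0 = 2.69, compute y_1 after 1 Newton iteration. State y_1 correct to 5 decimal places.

1.97299

f'(y) = 3y^2
y_0 = 2.690000: f = 15.565109, f' = 21.708300 → y_1 = 2.690000 - (15.565109)/(21.708300) = 1.972988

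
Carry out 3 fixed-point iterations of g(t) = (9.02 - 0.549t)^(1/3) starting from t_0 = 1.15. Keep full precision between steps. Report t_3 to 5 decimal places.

1.99385

t_1 = g(1.150000) = 2.031877
t_2 = g(2.031877) = 1.992010
t_3 = g(1.992010) = 1.993847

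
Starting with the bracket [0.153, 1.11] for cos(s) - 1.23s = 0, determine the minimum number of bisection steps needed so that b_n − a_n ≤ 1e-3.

Initial width b − a = 1.11 − 0.153 = 0.957000.
After n steps the width is (b−a)/2^n; need (b−a)/2^n ≤ 1e-3.
So n ≥ log₂(0.957000/1e-3) = log₂(957.0000) ≈ 9.9024.
Hence n = 10.

10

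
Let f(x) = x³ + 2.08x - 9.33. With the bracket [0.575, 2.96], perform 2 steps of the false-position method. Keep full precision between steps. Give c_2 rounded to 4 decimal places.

1.5186

f(0.575000) = -7.943891, f(2.960000) = 22.761136
step 1: c = 1.192038, f(c) = -5.156727 < 0 → new bracket [1.192038, 2.960000]
step 2: c = 1.518600, f(c) = -2.669201 < 0 → new bracket [1.518600, 2.960000]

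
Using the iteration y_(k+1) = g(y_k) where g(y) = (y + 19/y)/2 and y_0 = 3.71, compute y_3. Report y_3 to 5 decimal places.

y_1 = g(3.710000) = 4.415647
y_2 = g(4.415647) = 4.359264
y_3 = g(4.359264) = 4.358899

4.35890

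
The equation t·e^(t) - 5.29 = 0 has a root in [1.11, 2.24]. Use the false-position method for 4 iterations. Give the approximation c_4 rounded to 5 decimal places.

1.34398

f(1.110000) = -1.921862, f(2.240000) = 15.751062
step 1: c = 1.232883, f(c) = -1.059845 < 0 → new bracket [1.232883, 2.240000]
step 2: c = 1.296377, f(c) = -0.550412 < 0 → new bracket [1.296377, 2.240000]
step 3: c = 1.328238, f(c) = -0.276717 < 0 → new bracket [1.328238, 2.240000]
step 4: c = 1.343979, f(c) = -0.136819 < 0 → new bracket [1.343979, 2.240000]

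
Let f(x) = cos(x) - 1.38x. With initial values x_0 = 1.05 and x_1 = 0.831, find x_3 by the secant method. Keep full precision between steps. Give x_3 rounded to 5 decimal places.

Secant update: x_(k+1) = x_k − f(x_k)·(x_k − x_(k-1))/(f(x_k) − f(x_(k-1))).
f(x_0) = -0.951429, f(x_1) = -0.472643
x_2 = 0.831000 - (-0.472643)·(0.831000 - 1.050000)/(-0.472643 - (-0.951429)) = 0.614810; f(x_2) = -0.031555
x_3 = 0.614810 - (-0.031555)·(0.614810 - 0.831000)/(-0.031555 - (-0.472643)) = 0.599344; f(x_3) = -0.001389

0.59934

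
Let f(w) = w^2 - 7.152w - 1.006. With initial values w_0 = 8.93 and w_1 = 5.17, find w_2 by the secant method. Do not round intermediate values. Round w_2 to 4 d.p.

f(w_0) = 14.871540, f(w_1) = -11.252940
w_2 = 5.170000 - (-11.252940)·(5.170000 - 8.930000)/(-11.252940 - (14.871540)) = 6.789594; f(w_2) = -3.466589

6.7896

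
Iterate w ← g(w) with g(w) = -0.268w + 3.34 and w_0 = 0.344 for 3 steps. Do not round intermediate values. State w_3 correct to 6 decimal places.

w_1 = g(0.344000) = 3.247808
w_2 = g(3.247808) = 2.469587
w_3 = g(2.469587) = 2.678151

2.678151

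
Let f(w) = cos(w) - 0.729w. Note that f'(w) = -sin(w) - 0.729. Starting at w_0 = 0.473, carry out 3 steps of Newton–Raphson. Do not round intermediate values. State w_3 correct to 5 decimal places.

0.87709

w_0 = 0.473000: f = 0.545389, f' = -1.184559 → w_1 = 0.473000 - (0.545389)/(-1.184559) = 0.933415
w_1 = 0.933415: f = -0.085366, f' = -1.532657 → w_2 = 0.933415 - (-0.085366)/(-1.532657) = 0.877717
w_2 = 0.877717: f = -0.000946, f' = -1.498282 → w_3 = 0.877717 - (-0.000946)/(-1.498282) = 0.877085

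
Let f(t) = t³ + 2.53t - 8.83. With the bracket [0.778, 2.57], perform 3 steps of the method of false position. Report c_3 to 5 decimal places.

f(0.778000) = -6.390749, f(2.570000) = 14.646693
step 1: c = 1.322373, f(c) = -3.171999 < 0 → new bracket [1.322373, 2.570000]
step 2: c = 1.544470, f(c) = -1.238332 < 0 → new bracket [1.544470, 2.570000]
step 3: c = 1.624416, f(c) = -0.433836 < 0 → new bracket [1.624416, 2.570000]

1.62442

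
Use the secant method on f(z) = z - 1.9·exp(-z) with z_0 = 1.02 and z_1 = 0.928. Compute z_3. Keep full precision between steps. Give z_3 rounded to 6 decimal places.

0.829268

f(z_0) = 0.334870, f(z_1) = 0.176847
z_2 = 0.928000 - (0.176847)·(0.928000 - 1.020000)/(0.176847 - (0.334870)) = 0.825040; f(z_2) = -0.007573
z_3 = 0.825040 - (-0.007573)·(0.825040 - 0.928000)/(-0.007573 - (0.176847)) = 0.829268; f(z_3) = 0.000168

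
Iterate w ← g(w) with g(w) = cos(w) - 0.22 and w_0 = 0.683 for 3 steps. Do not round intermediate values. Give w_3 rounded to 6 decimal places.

w_1 = g(0.683000) = 0.555683
w_2 = g(0.555683) = 0.629540
w_3 = g(0.629540) = 0.588298

0.588298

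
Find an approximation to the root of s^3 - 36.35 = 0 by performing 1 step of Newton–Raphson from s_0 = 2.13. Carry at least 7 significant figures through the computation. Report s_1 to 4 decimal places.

4.0907

Newton update: s ← s − f(s)/f'(s).
f'(s) = 3s^2
s_0 = 2.130000: f = -26.686403, f' = 13.610700 → s_1 = 2.130000 - (-26.686403)/(13.610700) = 4.090693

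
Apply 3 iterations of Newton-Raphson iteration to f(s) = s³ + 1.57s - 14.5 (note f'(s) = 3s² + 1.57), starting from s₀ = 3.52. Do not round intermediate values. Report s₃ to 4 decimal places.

Newton update: s ← s − f(s)/f'(s).
s_0 = 3.520000: f = 34.640608, f' = 38.741200 → s_1 = 3.520000 - (34.640608)/(38.741200) = 2.625846
s_1 = 2.625846: f = 7.727958, f' = 22.255198 → s_2 = 2.625846 - (7.727958)/(22.255198) = 2.278603
s_2 = 2.278603: f = 0.907985, f' = 17.146094 → s_3 = 2.278603 - (0.907985)/(17.146094) = 2.225647

2.2256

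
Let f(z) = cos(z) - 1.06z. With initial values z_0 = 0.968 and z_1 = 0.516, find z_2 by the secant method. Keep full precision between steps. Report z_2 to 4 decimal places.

0.7026

f(z_0) = -0.459132, f(z_1) = 0.322840
z_2 = 0.516000 - (0.322840)·(0.516000 - 0.968000)/(0.322840 - (-0.459132)) = 0.702610; f(z_2) = 0.018392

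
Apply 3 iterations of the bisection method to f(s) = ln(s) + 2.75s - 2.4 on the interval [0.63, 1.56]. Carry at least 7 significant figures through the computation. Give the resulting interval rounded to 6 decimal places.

f(0.630000) = -1.129535, f(1.560000) = 2.334686 (opposite signs)
step 1: m = 1.095000, f(m) = 0.702004 > 0 → root in [0.630000, 1.095000]
step 2: m = 0.862500, f(m) = -0.176045 < 0 → root in [0.862500, 1.095000]
step 3: m = 0.978750, f(m) = 0.270083 > 0 → root in [0.862500, 0.978750]

[0.862500, 0.978750]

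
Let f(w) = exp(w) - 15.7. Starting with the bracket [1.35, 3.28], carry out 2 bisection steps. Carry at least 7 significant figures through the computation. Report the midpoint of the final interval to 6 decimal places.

f(1.350000) = -11.842574, f(3.280000) = 10.875773 (opposite signs)
step 1: m = 2.315000, f(m) = -5.575077 < 0 → root in [2.315000, 3.280000]
step 2: m = 2.797500, f(m) = 0.703587 > 0 → root in [2.315000, 2.797500]
Midpoint of [2.315000, 2.797500] = 2.556250

2.556250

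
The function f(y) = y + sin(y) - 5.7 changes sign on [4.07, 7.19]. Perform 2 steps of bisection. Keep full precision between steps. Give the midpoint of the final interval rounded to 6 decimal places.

f(4.070000) = -2.430667, f(7.190000) = 2.277545 (opposite signs)
step 1: m = 5.630000, f(m) = -0.677719 < 0 → root in [5.630000, 7.190000]
step 2: m = 6.410000, f(m) = 0.836475 > 0 → root in [5.630000, 6.410000]
Midpoint of [5.630000, 6.410000] = 6.020000

6.020000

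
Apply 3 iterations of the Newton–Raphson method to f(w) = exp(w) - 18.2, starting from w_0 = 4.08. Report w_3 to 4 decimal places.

2.9064

Newton update: w ← w − f(w)/f'(w).
f'(w) = exp(w)
w_0 = 4.080000: f = 40.945470, f' = 59.145470 → w_1 = 4.080000 - (40.945470)/(59.145470) = 3.387716
w_1 = 3.387716: f = 11.398269, f' = 29.598269 → w_2 = 3.387716 - (11.398269)/(29.598269) = 3.002617
w_2 = 3.002617: f = 1.938164, f' = 20.138164 → w_3 = 3.002617 - (1.938164)/(20.138164) = 2.906373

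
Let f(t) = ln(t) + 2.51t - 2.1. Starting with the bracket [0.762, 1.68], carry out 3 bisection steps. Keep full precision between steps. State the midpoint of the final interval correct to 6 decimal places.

0.934125

f(0.762000) = -0.459189, f(1.680000) = 2.635594 (opposite signs)
step 1: m = 1.221000, f(m) = 1.164380 > 0 → root in [0.762000, 1.221000]
step 2: m = 0.991500, f(m) = 0.380129 > 0 → root in [0.762000, 0.991500]
step 3: m = 0.876750, f(m) = -0.030891 < 0 → root in [0.876750, 0.991500]
Midpoint of [0.876750, 0.991500] = 0.934125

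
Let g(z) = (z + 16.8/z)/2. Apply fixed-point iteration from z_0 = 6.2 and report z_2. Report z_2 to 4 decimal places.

4.1130

z_1 = g(6.200000) = 4.454839
z_2 = g(4.454839) = 4.113010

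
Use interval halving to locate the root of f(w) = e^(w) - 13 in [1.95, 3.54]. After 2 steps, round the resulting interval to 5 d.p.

[2.34750, 2.74500]

f(1.950000) = -5.971312, f(3.540000) = 21.466919 (opposite signs)
step 1: m = 2.745000, f(m) = 2.564614 > 0 → root in [1.950000, 2.745000]
step 2: m = 2.347500, f(m) = -2.540611 < 0 → root in [2.347500, 2.745000]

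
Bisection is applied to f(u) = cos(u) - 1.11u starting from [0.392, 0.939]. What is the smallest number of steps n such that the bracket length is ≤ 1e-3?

10

Initial width b − a = 0.939 − 0.392 = 0.547000.
After n steps the width is (b−a)/2^n; need (b−a)/2^n ≤ 1e-3.
So n ≥ log₂(0.547000/1e-3) = log₂(547.0000) ≈ 9.0954.
Hence n = 10.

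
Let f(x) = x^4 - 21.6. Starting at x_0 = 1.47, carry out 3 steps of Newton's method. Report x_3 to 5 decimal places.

2.17798

Newton update: x ← x − f(x)/f'(x).
f'(x) = 4x^3
x_0 = 1.470000: f = -16.930511, f' = 12.706092 → x_1 = 1.470000 - (-16.930511)/(12.706092) = 2.802472
x_1 = 2.802472: f = 40.082945, f' = 88.040766 → x_2 = 2.802472 - (40.082945)/(88.040766) = 2.347195
x_2 = 2.347195: f = 8.752647, f' = 51.725825 → x_3 = 2.347195 - (8.752647)/(51.725825) = 2.177983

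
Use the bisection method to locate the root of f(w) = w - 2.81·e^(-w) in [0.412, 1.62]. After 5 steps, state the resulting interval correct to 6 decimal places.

f(0.412000) = -1.449131, f(1.620000) = 1.063905 (opposite signs)
step 1: m = 1.016000, f(m) = -0.001333 < 0 → root in [1.016000, 1.620000]
step 2: m = 1.318000, f(m) = 0.565847 > 0 → root in [1.016000, 1.318000]
step 3: m = 1.167000, f(m) = 0.292249 > 0 → root in [1.016000, 1.167000]
step 4: m = 1.091500, f(m) = 0.148148 > 0 → root in [1.016000, 1.091500]
step 5: m = 1.053750, f(m) = 0.074105 > 0 → root in [1.016000, 1.053750]

[1.016000, 1.053750]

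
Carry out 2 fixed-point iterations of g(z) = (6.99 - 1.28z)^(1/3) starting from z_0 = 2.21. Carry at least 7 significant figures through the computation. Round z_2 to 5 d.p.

1.70210

z_1 = g(2.210000) = 1.608445
z_2 = g(1.608445) = 1.702096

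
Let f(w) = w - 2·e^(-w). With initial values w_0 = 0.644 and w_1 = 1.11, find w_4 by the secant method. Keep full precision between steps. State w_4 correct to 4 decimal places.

0.8526

f(w_0) = -0.406375, f(w_1) = 0.450882
w_2 = 1.110000 - (0.450882)·(1.110000 - 0.644000)/(0.450882 - (-0.406375)) = 0.864903; f(w_2) = 0.022718
w_3 = 0.864903 - (0.022718)·(0.864903 - 1.110000)/(0.022718 - (0.450882)) = 0.851898; f(w_3) = -0.001310
w_4 = 0.851898 - (-0.001310)·(0.851898 - 0.864903)/(-0.001310 - (0.022718)) = 0.852608; f(w_4) = 0.000004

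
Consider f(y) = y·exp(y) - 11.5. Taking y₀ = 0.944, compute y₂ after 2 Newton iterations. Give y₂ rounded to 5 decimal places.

2.21953

f'(y) = (y + 1)·exp(y)
y_0 = 0.944000: f = -9.073692, f' = 4.996550 → y_1 = 0.944000 - (-9.073692)/(4.996550) = 2.759991
y_1 = 2.759991: f = 32.107051, f' = 59.406756 → y_2 = 2.759991 - (32.107051)/(59.406756) = 2.219530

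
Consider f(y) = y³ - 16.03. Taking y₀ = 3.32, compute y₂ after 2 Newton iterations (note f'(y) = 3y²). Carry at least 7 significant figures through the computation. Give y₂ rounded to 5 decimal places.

y_0 = 3.320000: f = 20.564368, f' = 33.067200 → y_1 = 3.320000 - (20.564368)/(33.067200) = 2.698104
y_1 = 2.698104: f = 3.611558, f' = 21.839291 → y_2 = 2.698104 - (3.611558)/(21.839291) = 2.532734

2.53273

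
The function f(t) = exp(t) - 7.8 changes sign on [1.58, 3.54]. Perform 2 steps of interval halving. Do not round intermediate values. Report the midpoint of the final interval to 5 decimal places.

1.82500

f(1.580000) = -2.945044, f(3.540000) = 26.666919 (opposite signs)
step 1: m = 2.560000, f(m) = 5.135817 > 0 → root in [1.580000, 2.560000]
step 2: m = 2.070000, f(m) = 0.124823 > 0 → root in [1.580000, 2.070000]
Midpoint of [1.580000, 2.070000] = 1.825000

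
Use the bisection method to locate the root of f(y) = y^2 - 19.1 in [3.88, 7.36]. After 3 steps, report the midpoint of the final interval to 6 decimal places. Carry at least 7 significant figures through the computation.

4.532500

f(3.880000) = -4.045600, f(7.360000) = 35.069600 (opposite signs)
step 1: m = 5.620000, f(m) = 12.484400 > 0 → root in [3.880000, 5.620000]
step 2: m = 4.750000, f(m) = 3.462500 > 0 → root in [3.880000, 4.750000]
step 3: m = 4.315000, f(m) = -0.480775 < 0 → root in [4.315000, 4.750000]
Midpoint of [4.315000, 4.750000] = 4.532500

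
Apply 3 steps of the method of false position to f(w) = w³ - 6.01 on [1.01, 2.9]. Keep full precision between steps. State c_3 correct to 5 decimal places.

1.73760

False-position update: c = (a·f(b) − b·f(a))/(f(b) − f(a)); replace the endpoint whose sign matches f(c).
f(1.010000) = -4.979699, f(2.900000) = 18.379000
step 1: c = 1.412918, f(c) = -3.189341 < 0 → new bracket [1.412918, 2.900000]
step 2: c = 1.632815, f(c) = -1.656780 < 0 → new bracket [1.632815, 2.900000]
step 3: c = 1.737600, f(c) = -0.763749 < 0 → new bracket [1.737600, 2.900000]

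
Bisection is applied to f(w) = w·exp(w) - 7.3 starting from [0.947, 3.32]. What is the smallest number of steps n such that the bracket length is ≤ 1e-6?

Initial width b − a = 3.32 − 0.947 = 2.373000.
After n steps the width is (b−a)/2^n; need (b−a)/2^n ≤ 1e-6.
So n ≥ log₂(2.373000/1e-6) = log₂(2373000.0000) ≈ 21.1783.
Hence n = 22.

22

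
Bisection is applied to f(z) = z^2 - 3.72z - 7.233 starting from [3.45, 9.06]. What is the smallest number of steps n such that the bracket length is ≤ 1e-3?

Initial width b − a = 9.06 − 3.45 = 5.610000.
After n steps the width is (b−a)/2^n; need (b−a)/2^n ≤ 1e-3.
So n ≥ log₂(5.610000/1e-3) = log₂(5610.0000) ≈ 12.4538.
Hence n = 13.

13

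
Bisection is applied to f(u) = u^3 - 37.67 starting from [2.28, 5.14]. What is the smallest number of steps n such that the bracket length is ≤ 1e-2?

Initial width b − a = 5.14 − 2.28 = 2.860000.
After n steps the width is (b−a)/2^n; need (b−a)/2^n ≤ 1e-2.
So n ≥ log₂(2.860000/1e-2) = log₂(286.0000) ≈ 8.1599.
Hence n = 9.

9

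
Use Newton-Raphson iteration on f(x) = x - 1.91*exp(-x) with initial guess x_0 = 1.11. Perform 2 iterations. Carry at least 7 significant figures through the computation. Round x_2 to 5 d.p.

f'(x) = 1 + 1.91*exp(-x)
x_0 = 1.110000: f = 0.480542, f' = 1.629458 → x_1 = 1.110000 - (0.480542)/(1.629458) = 0.815091
x_1 = 0.815091: f = -0.030274, f' = 1.845365 → x_2 = 0.815091 - (-0.030274)/(1.845365) = 0.831496

0.83150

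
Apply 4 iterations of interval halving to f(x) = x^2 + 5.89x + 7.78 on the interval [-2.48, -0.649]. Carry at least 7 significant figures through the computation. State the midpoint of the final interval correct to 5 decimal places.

f(-2.480000) = -0.676800, f(-0.649000) = 4.378591 (opposite signs)
step 1: m = -1.564500, f(m) = 1.012755 > 0 → root in [-2.480000, -1.564500]
step 2: m = -2.022250, f(m) = -0.041557 < 0 → root in [-2.022250, -1.564500]
step 3: m = -1.793375, f(m) = 0.433215 > 0 → root in [-2.022250, -1.793375]
step 4: m = -1.907813, f(m) = 0.182733 > 0 → root in [-2.022250, -1.907813]
Midpoint of [-2.022250, -1.907813] = -1.965031

-1.96503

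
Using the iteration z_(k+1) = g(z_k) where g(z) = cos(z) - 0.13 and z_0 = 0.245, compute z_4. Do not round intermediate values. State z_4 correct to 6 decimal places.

0.615799

z_1 = g(0.245000) = 0.840137
z_2 = g(0.840137) = 0.537361
z_3 = g(0.537361) = 0.729063
z_4 = g(0.729063) = 0.615799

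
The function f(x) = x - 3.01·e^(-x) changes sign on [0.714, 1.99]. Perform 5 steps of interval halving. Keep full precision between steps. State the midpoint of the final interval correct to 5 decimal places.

f(0.714000) = -0.759941, f(1.990000) = 1.578547 (opposite signs)
step 1: m = 1.352000, f(m) = 0.573246 > 0 → root in [0.714000, 1.352000]
step 2: m = 1.033000, f(m) = -0.038372 < 0 → root in [1.033000, 1.352000]
step 3: m = 1.192500, f(m) = 0.279080 > 0 → root in [1.033000, 1.192500]
step 4: m = 1.112750, f(m) = 0.123502 > 0 → root in [1.033000, 1.112750]
step 5: m = 1.072875, f(m) = 0.043383 > 0 → root in [1.033000, 1.072875]
Midpoint of [1.033000, 1.072875] = 1.052937

1.05294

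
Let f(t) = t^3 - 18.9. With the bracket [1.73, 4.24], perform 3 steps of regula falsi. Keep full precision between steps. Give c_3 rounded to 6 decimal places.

2.578127

f(1.730000) = -13.722283, f(4.240000) = 57.325024
step 1: c = 2.214789, f(c) = -8.035822 < 0 → new bracket [2.214789, 4.240000]
step 2: c = 2.463779, f(c) = -3.944346 < 0 → new bracket [2.463779, 4.240000]
step 3: c = 2.578127, f(c) = -1.763857 < 0 → new bracket [2.578127, 4.240000]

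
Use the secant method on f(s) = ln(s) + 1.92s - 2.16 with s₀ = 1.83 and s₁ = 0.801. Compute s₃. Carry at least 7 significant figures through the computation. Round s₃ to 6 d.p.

1.084654

f(s_0) = 1.957916, f(s_1) = -0.843974
s_2 = 0.801000 - (-0.843974)·(0.801000 - 1.830000)/(-0.843974 - (1.957916)) = 1.110951; f(s_2) = 0.078243
s_3 = 1.110951 - (0.078243)·(1.110951 - 0.801000)/(0.078243 - (-0.843974)) = 1.084654; f(s_3) = 0.003798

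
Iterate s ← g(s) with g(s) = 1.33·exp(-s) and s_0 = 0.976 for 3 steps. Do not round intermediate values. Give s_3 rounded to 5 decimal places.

s_1 = g(0.976000) = 0.501164
s_2 = g(0.501164) = 0.805747
s_3 = g(0.805747) = 0.594183

0.59418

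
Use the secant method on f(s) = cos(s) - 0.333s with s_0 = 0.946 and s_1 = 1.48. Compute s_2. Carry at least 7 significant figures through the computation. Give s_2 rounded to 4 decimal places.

1.1605

Secant update: s_(k+1) = s_k − f(s_k)·(s_k − s_(k-1))/(f(s_k) − f(s_(k-1))).
f(s_0) = 0.269914, f(s_1) = -0.402168
s_2 = 1.480000 - (-0.402168)·(1.480000 - 0.946000)/(-0.402168 - (0.269914)) = 1.160459; f(s_2) = 0.012486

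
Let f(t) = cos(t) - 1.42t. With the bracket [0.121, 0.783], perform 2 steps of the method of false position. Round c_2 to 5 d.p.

0.58570

False-position update: c = (a·f(b) − b·f(a))/(f(b) − f(a)); replace the endpoint whose sign matches f(c).
f(0.121000) = 0.820868, f(0.783000) = -0.403059
step 1: c = 0.564993, f(c) = 0.042303 > 0 → new bracket [0.564993, 0.783000]
step 2: c = 0.585700, f(c) = 0.001631 > 0 → new bracket [0.585700, 0.783000]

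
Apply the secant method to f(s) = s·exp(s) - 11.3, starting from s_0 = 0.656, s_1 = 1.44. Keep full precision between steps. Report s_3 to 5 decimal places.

f(s_0) = -10.035843, f(s_1) = -5.222198
s_2 = 1.440000 - (-5.222198)·(1.440000 - 0.656000)/(-5.222198 - (-10.035843)) = 2.290541; f(s_2) = 11.331196
s_3 = 2.290541 - (11.331196)·(2.290541 - 1.440000)/(11.331196 - (-5.222198)) = 1.708325; f(s_3) = -1.870540

1.70833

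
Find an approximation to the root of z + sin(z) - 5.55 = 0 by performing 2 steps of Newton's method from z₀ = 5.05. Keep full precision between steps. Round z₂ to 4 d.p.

Newton update: z ← z − f(z)/f'(z).
f'(z) = 1 + cos(z)
z_0 = 5.050000: f = -1.443549, f' = 1.331234 → z_1 = 5.050000 - (-1.443549)/(1.331234) = 6.134369
z_1 = 6.134369: f = 0.436101, f' = 1.988947 → z_2 = 6.134369 - (0.436101)/(1.988947) = 5.915107

5.9151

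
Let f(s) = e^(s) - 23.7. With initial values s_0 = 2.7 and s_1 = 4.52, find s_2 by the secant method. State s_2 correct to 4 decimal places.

f(s_0) = -8.820268, f(s_1) = 68.135598
s_2 = 4.520000 - (68.135598)·(4.520000 - 2.700000)/(68.135598 - (-8.820268)) = 2.908599; f(s_2) = -5.368908

2.9086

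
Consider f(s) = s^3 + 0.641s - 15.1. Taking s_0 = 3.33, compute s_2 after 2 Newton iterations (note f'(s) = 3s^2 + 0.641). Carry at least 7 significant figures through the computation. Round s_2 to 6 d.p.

2.405594

s_0 = 3.330000: f = 23.960567, f' = 33.907700 → s_1 = 3.330000 - (23.960567)/(33.907700) = 2.623359
s_1 = 2.623359: f = 4.635565, f' = 21.287039 → s_2 = 2.623359 - (4.635565)/(21.287039) = 2.405594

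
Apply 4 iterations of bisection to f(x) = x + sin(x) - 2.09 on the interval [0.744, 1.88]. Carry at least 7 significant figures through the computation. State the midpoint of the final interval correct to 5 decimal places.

f(0.744000) = -0.668764, f(1.880000) = 0.742576 (opposite signs)
step 1: m = 1.312000, f(m) = 0.188699 > 0 → root in [0.744000, 1.312000]
step 2: m = 1.028000, f(m) = -0.205732 < 0 → root in [1.028000, 1.312000]
step 3: m = 1.170000, f(m) = 0.000751 > 0 → root in [1.028000, 1.170000]
step 4: m = 1.099000, f(m) = -0.100247 < 0 → root in [1.099000, 1.170000]
Midpoint of [1.099000, 1.170000] = 1.134500

1.13450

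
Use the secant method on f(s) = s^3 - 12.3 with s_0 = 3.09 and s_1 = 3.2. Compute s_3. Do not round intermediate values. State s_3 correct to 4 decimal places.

f(s_0) = 17.203629, f(s_1) = 20.468000
s_2 = 3.200000 - (20.468000)·(3.200000 - 3.090000)/(20.468000 - (17.203629)) = 2.510287; f(s_2) = 3.518671
s_3 = 2.510287 - (3.518671)·(2.510287 - 3.200000)/(3.518671 - (20.468000)) = 2.367103; f(s_3) = 0.963290

2.3671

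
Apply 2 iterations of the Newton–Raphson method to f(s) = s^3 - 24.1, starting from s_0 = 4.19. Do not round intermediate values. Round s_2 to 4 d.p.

f'(s) = 3s^2
s_0 = 4.190000: f = 49.460059, f' = 52.668300 → s_1 = 4.190000 - (49.460059)/(52.668300) = 3.250914
s_1 = 3.250914: f = 10.257098, f' = 31.705327 → s_2 = 3.250914 - (10.257098)/(31.705327) = 2.927401

2.9274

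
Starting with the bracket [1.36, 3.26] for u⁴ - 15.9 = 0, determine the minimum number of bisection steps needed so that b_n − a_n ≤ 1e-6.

21

Initial width b − a = 3.26 − 1.36 = 1.900000.
After n steps the width is (b−a)/2^n; need (b−a)/2^n ≤ 1e-6.
So n ≥ log₂(1.900000/1e-6) = log₂(1900000.0000) ≈ 20.8576.
Hence n = 21.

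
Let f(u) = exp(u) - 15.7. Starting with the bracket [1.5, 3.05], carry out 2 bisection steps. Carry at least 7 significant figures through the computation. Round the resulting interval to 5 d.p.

[2.66250, 3.05000]

f(1.500000) = -11.218311, f(3.050000) = 5.415344 (opposite signs)
step 1: m = 2.275000, f(m) = -5.972081 < 0 → root in [2.275000, 3.050000]
step 2: m = 2.662500, f(m) = -1.367925 < 0 → root in [2.662500, 3.050000]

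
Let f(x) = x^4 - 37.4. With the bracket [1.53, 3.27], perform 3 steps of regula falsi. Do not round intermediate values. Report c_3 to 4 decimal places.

False-position update: c = (a·f(b) − b·f(a))/(f(b) − f(a)); replace the endpoint whose sign matches f(c).
f(1.530000) = -31.920187, f(3.270000) = 76.938110
step 1: c = 2.040215, f(c) = -20.073786 < 0 → new bracket [2.040215, 3.270000]
step 2: c = 2.294683, f(c) = -9.673767 < 0 → new bracket [2.294683, 3.270000]
step 3: c = 2.403617, f(c) = -4.021929 < 0 → new bracket [2.403617, 3.270000]

2.4036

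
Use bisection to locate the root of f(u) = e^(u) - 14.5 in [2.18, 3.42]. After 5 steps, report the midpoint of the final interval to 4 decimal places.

f(2.180000) = -5.653694, f(3.420000) = 16.069415 (opposite signs)
step 1: m = 2.800000, f(m) = 1.944647 > 0 → root in [2.180000, 2.800000]
step 2: m = 2.490000, f(m) = -2.438724 < 0 → root in [2.490000, 2.800000]
step 3: m = 2.645000, f(m) = -0.416555 < 0 → root in [2.645000, 2.800000]
step 4: m = 2.722500, f(m) = 0.718321 > 0 → root in [2.645000, 2.722500]
step 5: m = 2.683750, f(m) = 0.139890 > 0 → root in [2.645000, 2.683750]
Midpoint of [2.645000, 2.683750] = 2.664375

2.6644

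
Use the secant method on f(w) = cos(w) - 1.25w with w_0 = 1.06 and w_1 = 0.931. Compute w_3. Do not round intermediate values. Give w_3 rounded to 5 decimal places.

0.64214

Secant update: w_(k+1) = w_k − f(w_k)·(w_k − w_(k-1))/(f(w_k) − f(w_(k-1))).
f(w_0) = -0.836128, f(w_1) = -0.566718
w_2 = 0.931000 - (-0.566718)·(0.931000 - 1.060000)/(-0.566718 - (-0.836128)) = 0.659642; f(w_2) = -0.034340
w_3 = 0.659642 - (-0.034340)·(0.659642 - 0.931000)/(-0.034340 - (-0.566718)) = 0.642138; f(w_3) = -0.001856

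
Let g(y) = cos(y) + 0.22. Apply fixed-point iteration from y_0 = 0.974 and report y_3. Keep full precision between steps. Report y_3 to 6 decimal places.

0.818228

y_1 = g(0.974000) = 0.781995
y_2 = g(0.781995) = 0.929509
y_3 = g(0.929509) = 0.818228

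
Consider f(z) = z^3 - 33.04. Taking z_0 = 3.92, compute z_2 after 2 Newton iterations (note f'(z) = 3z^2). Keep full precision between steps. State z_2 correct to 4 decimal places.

z_0 = 3.920000: f = 27.196288, f' = 46.099200 → z_1 = 3.920000 - (27.196288)/(46.099200) = 3.330049
z_1 = 3.330049: f = 3.887653, f' = 33.267671 → z_2 = 3.330049 - (3.887653)/(33.267671) = 3.213189

3.2132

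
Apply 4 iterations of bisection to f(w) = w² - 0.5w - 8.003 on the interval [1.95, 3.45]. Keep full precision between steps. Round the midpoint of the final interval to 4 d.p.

f(1.950000) = -5.175500, f(3.450000) = 2.174500 (opposite signs)
step 1: m = 2.700000, f(m) = -2.063000 < 0 → root in [2.700000, 3.450000]
step 2: m = 3.075000, f(m) = -0.084875 < 0 → root in [3.075000, 3.450000]
step 3: m = 3.262500, f(m) = 1.009656 > 0 → root in [3.075000, 3.262500]
step 4: m = 3.168750, f(m) = 0.453602 > 0 → root in [3.075000, 3.168750]
Midpoint of [3.075000, 3.168750] = 3.121875

3.1219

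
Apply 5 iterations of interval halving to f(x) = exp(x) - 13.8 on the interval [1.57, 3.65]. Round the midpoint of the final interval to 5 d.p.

f(1.570000) = -8.993352, f(3.650000) = 24.674666 (opposite signs)
step 1: m = 2.610000, f(m) = -0.200949 < 0 → root in [2.610000, 3.650000]
step 2: m = 3.130000, f(m) = 9.073980 > 0 → root in [2.610000, 3.130000]
step 3: m = 2.870000, f(m) = 3.837018 > 0 → root in [2.610000, 2.870000]
step 4: m = 2.740000, f(m) = 1.686985 > 0 → root in [2.610000, 2.740000]
step 5: m = 2.675000, f(m) = 0.712350 > 0 → root in [2.610000, 2.675000]
Midpoint of [2.610000, 2.675000] = 2.642500

2.64250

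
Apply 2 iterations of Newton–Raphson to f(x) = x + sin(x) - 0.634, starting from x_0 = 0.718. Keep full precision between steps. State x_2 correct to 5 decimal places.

Newton update: x ← x − f(x)/f'(x).
f'(x) = 1 + cos(x)
x_0 = 0.718000: f = 0.741880, f' = 1.753123 → x_1 = 0.718000 - (0.741880)/(1.753123) = 0.294824
x_1 = 0.294824: f = -0.048605, f' = 1.956853 → x_2 = 0.294824 - (-0.048605)/(1.956853) = 0.319662

0.31966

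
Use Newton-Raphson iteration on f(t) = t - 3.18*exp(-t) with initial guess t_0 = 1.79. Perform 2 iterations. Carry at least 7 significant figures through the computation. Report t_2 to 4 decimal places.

Newton update: t ← t − f(t)/f'(t).
f'(t) = 1 + 3.18*exp(-t)
t_0 = 1.790000: f = 1.259067, f' = 1.530933 → t_1 = 1.790000 - (1.259067)/(1.530933) = 0.967582
t_1 = 0.967582: f = -0.240820, f' = 2.208402 → t_2 = 0.967582 - (-0.240820)/(2.208402) = 1.076629

1.0766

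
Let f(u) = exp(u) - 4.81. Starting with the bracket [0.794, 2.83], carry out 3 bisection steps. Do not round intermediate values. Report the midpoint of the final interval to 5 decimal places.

f(0.794000) = -2.597772, f(2.830000) = 12.135461 (opposite signs)
step 1: m = 1.812000, f(m) = 1.312681 > 0 → root in [0.794000, 1.812000]
step 2: m = 1.303000, f(m) = -1.129679 < 0 → root in [1.303000, 1.812000]
step 3: m = 1.557500, f(m) = -0.063061 < 0 → root in [1.557500, 1.812000]
Midpoint of [1.557500, 1.812000] = 1.684750

1.68475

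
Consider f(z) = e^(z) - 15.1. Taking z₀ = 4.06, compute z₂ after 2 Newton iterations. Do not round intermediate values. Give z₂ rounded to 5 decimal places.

f'(z) = e^(z)
z_0 = 4.060000: f = 42.874311, f' = 57.974311 → z_1 = 4.060000 - (42.874311)/(57.974311) = 3.320460
z_1 = 3.320460: f = 12.573082, f' = 27.673082 → z_2 = 3.320460 - (12.573082)/(27.673082) = 2.866117

2.86612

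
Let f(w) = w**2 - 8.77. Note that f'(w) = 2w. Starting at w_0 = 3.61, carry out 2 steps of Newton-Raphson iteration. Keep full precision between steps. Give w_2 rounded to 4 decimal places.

2.9620

w_0 = 3.610000: f = 4.262100, f' = 7.220000 → w_1 = 3.610000 - (4.262100)/(7.220000) = 3.019681
w_1 = 3.019681: f = 0.348476, f' = 6.039363 → w_2 = 3.019681 - (0.348476)/(6.039363) = 2.961981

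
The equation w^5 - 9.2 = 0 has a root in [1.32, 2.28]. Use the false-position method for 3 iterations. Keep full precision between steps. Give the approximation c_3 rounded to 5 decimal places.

1.50083

f(1.320000) = -5.192536, f(2.280000) = 52.413267
step 1: c = 1.406534, f(c) = -3.695087 < 0 → new bracket [1.406534, 2.280000]
step 2: c = 1.464057, f(c) = -2.473493 < 0 → new bracket [1.464057, 2.280000]
step 3: c = 1.500828, f(c) = -1.585279 < 0 → new bracket [1.500828, 2.280000]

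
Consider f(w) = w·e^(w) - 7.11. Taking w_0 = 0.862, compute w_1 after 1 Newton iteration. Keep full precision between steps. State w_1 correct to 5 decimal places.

Newton update: w ← w − f(w)/f'(w).
f'(w) = (w + 1)·e^(w)
w_0 = 0.862000: f = -5.068877, f' = 4.409014 → w_1 = 0.862000 - (-5.068877)/(4.409014) = 2.011662

2.01166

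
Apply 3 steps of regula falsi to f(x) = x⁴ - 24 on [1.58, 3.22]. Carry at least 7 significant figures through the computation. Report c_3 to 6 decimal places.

f(1.580000) = -17.767987, f(3.220000) = 83.503719
step 1: c = 1.867736, f(c) = -11.830806 < 0 → new bracket [1.867736, 3.220000]
step 2: c = 2.035549, f(c) = -6.831746 < 0 → new bracket [2.035549, 3.220000]
step 3: c = 2.125125, f(c) = -3.604346 < 0 → new bracket [2.125125, 3.220000]

2.125125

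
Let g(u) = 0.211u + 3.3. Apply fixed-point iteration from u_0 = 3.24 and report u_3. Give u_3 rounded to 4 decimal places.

u_1 = g(3.240000) = 3.983640
u_2 = g(3.983640) = 4.140548
u_3 = g(4.140548) = 4.173656

4.1737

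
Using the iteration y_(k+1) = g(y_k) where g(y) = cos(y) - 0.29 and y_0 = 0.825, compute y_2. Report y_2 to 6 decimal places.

y_1 = g(0.825000) = 0.388557
y_2 = g(0.388557) = 0.635457

0.635457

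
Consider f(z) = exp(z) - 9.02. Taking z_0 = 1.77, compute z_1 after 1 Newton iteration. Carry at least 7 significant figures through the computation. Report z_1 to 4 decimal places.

2.3064

f'(z) = exp(z)
z_0 = 1.770000: f = -3.149147, f' = 5.870853 → z_1 = 1.770000 - (-3.149147)/(5.870853) = 2.306404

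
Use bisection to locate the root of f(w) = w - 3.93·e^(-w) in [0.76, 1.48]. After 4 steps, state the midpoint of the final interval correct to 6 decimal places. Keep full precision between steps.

1.187500

f(0.760000) = -1.077929, f(1.480000) = 0.585384 (opposite signs)
step 1: m = 1.120000, f(m) = -0.162280 < 0 → root in [1.120000, 1.480000]
step 2: m = 1.300000, f(m) = 0.228950 > 0 → root in [1.120000, 1.300000]
step 3: m = 1.210000, f(m) = 0.038085 > 0 → root in [1.120000, 1.210000]
step 4: m = 1.165000, f(m) = -0.060856 < 0 → root in [1.165000, 1.210000]
Midpoint of [1.165000, 1.210000] = 1.187500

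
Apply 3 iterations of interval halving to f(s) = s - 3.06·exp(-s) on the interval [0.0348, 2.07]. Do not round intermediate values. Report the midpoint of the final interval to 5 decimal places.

1.17960

f(0.034800) = -2.920544, f(2.070000) = 1.683872 (opposite signs)
step 1: m = 1.052400, f(m) = -0.015843 < 0 → root in [1.052400, 2.070000]
step 2: m = 1.561200, f(m) = 0.918955 > 0 → root in [1.052400, 1.561200]
step 3: m = 1.306800, f(m) = 0.478504 > 0 → root in [1.052400, 1.306800]
Midpoint of [1.052400, 1.306800] = 1.179600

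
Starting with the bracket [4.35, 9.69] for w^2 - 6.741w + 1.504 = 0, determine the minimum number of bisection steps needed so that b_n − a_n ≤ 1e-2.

Initial width b − a = 9.69 − 4.35 = 5.340000.
After n steps the width is (b−a)/2^n; need (b−a)/2^n ≤ 1e-2.
So n ≥ log₂(5.340000/1e-2) = log₂(534.0000) ≈ 9.0607.
Hence n = 10.

10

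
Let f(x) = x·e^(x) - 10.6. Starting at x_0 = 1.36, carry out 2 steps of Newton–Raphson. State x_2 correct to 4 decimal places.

Newton update: x ← x − f(x)/f'(x).
f'(x) = (x + 1)·e^(x)
x_0 = 1.360000: f = -5.301177, f' = 9.195016 → x_1 = 1.360000 - (-5.301177)/(9.195016) = 1.936527
x_1 = 1.936527: f = 2.829093, f' = 20.363720 → x_2 = 1.936527 - (2.829093)/(20.363720) = 1.797599

1.7976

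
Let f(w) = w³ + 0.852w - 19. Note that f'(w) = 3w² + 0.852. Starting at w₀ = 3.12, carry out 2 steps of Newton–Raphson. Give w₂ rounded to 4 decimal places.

2.5650

w_0 = 3.120000: f = 14.029568, f' = 30.055200 → w_1 = 3.120000 - (14.029568)/(30.055200) = 2.653207
w_1 = 2.653207: f = 1.937795, f' = 21.970516 → w_2 = 2.653207 - (1.937795)/(21.970516) = 2.565007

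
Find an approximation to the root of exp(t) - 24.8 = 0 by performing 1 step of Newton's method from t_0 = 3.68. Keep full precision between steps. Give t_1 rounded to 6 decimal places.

f'(t) = exp(t)
t_0 = 3.680000: f = 14.846394, f' = 39.646394 → t_1 = 3.680000 - (14.846394)/(39.646394) = 3.305530

3.305530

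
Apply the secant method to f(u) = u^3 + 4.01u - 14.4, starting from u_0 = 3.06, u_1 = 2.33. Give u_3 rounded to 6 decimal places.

1.915913

Secant update: u_(k+1) = u_k − f(u_k)·(u_k − u_(k-1))/(f(u_k) − f(u_(k-1))).
f(u_0) = 26.523216, f(u_1) = 7.592637
u_2 = 2.330000 - (7.592637)·(2.330000 - 3.060000)/(7.592637 - (26.523216)) = 2.037213; f(u_2) = 2.224143
u_3 = 2.037213 - (2.224143)·(2.037213 - 2.330000)/(2.224143 - (7.592637)) = 1.915913; f(u_3) = 0.315594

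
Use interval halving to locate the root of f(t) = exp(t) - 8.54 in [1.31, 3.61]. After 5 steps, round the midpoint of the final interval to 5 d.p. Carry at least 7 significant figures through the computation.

2.13656

f(1.310000) = -4.833826, f(3.610000) = 28.426053 (opposite signs)
step 1: m = 2.460000, f(m) = 3.164812 > 0 → root in [1.310000, 2.460000]
step 2: m = 1.885000, f(m) = -1.953646 < 0 → root in [1.885000, 2.460000]
step 3: m = 2.172500, f(m) = 0.240207 > 0 → root in [1.885000, 2.172500]
step 4: m = 2.028750, f(m) = -0.935425 < 0 → root in [2.028750, 2.172500]
step 5: m = 2.100625, f(m) = -0.368725 < 0 → root in [2.100625, 2.172500]
Midpoint of [2.100625, 2.172500] = 2.136563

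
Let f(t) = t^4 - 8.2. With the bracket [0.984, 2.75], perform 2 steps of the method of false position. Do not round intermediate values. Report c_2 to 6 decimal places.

f(0.984000) = -7.262480, f(2.750000) = 48.991406
step 1: c = 1.211994, f(c) = -6.042247 < 0 → new bracket [1.211994, 2.750000]
step 2: c = 1.380854, f(c) = -4.564270 < 0 → new bracket [1.380854, 2.750000]

1.380854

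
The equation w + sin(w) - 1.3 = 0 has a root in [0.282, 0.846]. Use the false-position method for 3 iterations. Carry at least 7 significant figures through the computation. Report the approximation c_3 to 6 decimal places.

f(0.282000) = -0.739723, f(0.846000) = 0.294634
step 1: c = 0.685346, f(c) = 0.018287 > 0 → new bracket [0.282000, 0.685346]
step 2: c = 0.675615, f(c) = 0.000993 > 0 → new bracket [0.282000, 0.675615]
step 3: c = 0.675088, f(c) = 0.000053 > 0 → new bracket [0.282000, 0.675088]

0.675088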